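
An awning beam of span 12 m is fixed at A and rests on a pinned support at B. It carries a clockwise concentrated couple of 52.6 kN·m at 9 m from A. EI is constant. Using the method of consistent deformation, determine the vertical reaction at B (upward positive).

Release the roller at B. Primary structure: cantilever fixed at A.
Primary-structure tip deflection at B by superposition:
  clockwise couple 52.6 at a = 9: M₀a(2L − a)/(2EI) = 3550/EI
Tip deflection under a unit load at B: L³/(3EI) = 576/EI.
The prop prevents deflection at B: R_B = δ_0/δ_{BB} = 3550/576 = 6.164 kN.

R_B = 6.164 kN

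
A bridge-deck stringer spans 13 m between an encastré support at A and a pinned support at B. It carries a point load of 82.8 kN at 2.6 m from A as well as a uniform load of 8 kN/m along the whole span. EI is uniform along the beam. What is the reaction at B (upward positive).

R_B = 43.64 kN

Remove the prop at B; the released (primary) structure is a cantilever built in at A.
Primary-structure tip deflection at B by superposition:
  point load 82.8 at a = 2.6: Pa²(3L − a)/(6EI) = 3396/EI
  UDL 8: wL⁴/(8EI) = 28561/EI
  δ_0 = 31957/EI
Flexibility coefficient — unit upward force at B: δ_{BB} = L³/(3EI) = 732.3/EI.
The prop prevents deflection at B: R_B = δ_0/δ_{BB} = 31957/732.3 = 43.64 kN.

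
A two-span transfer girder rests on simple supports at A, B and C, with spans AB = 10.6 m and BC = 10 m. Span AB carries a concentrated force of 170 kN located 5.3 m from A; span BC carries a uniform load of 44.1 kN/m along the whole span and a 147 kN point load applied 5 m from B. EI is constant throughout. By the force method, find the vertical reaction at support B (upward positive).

Release continuity at B by inserting a hinge; the redundant is the internal moment M_B. The primary structure is two simply-supported spans AB and BC.
Rotations at B on the released spans (each span's end-slope, ×1/EI):
  span AB: point load 170 at a = 5.3: Pab(L + a)/(6LEI) = 1194/EI
  span BC: UDL 44.1: wL³/(24EI) = 1838/EI
  span BC: point load 147 at a = 5: Pab(L + b)/(6LEI) = 918.8/EI
  relative rotation θ_0 = (1194 + 2756)/EI = 3950/EI
A unit hogging moment at B produces rotation L₁/(3EI) + L₂/(3EI) = 6.867/EI.
Compatibility: M_B·(L₁+L₂)/(3EI) = θ_0, giving M_B = 575.3 kN·m (hogging).
Span AB, ΣM about A with M_B applied at B: R_B^{AB}·10.6 = 901 + 575.3, so R_B^{AB} = 139.3 kN and R_A = 170 − 139.3 = 30.73 kN.
Span BC, ΣM about C: R_B^{BC}·10 = 2940 + 575.3, so R_B^{BC} = 351.5 kN and R_C = 588 − 351.5 = 236.5 kN.
R_B = 139.3 + 351.5 = 490.8 kN.

R_B = 490.8 kN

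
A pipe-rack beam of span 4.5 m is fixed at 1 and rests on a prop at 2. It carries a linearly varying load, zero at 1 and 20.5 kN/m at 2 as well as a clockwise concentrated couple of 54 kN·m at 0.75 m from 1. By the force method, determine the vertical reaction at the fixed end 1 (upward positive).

Choose R_2 as the redundant. The primary structure is the cantilever fixed at 1.
Primary-structure tip deflection at 2 by superposition:
  triangular load, peak 20.5 at the free end: 11w₀L⁴/(120EI) = 770.6/EI
  clockwise couple 54 at a = 0.75: M₀a(2L − a)/(2EI) = 167.1/EI
  δ_0 = 937.6/EI
Tip deflection under a unit load at 2: L³/(3EI) = 30.38/EI.
Compatibility at 2: δ_0 − R_2·δ_{22} = 0, so R_2 = 937.6/30.38 = 30.87 kN.
Vertical equilibrium: R_1 = ΣP − R_2 = 46.12 − 30.87 = 15.26 kN.

R_1 = 15.26 kN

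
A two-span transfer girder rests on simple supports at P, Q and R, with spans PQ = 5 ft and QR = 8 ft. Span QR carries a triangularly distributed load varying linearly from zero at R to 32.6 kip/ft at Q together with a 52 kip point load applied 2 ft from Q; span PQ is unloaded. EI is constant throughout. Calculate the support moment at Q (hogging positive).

M_Q = 127.6 kip·ft

Insert a hinge at Q; M_Q is the redundant, and each span becomes simply supported.
Discontinuity in slope at Q on the released structure — sum the simple-span end rotations:
  span QR: triangular load, peak 32.6: w₀L³/(45EI) = 370.9/EI
  span QR: point load 52 at a = 2: Pab(L + b)/(6LEI) = 182/EI
  relative rotation θ_0 = (0 + 552.9)/EI = 552.9/EI
A unit hogging moment at Q produces rotation L₁/(3EI) + L₂/(3EI) = 4.333/EI.
Compatibility: M_Q·(L₁+L₂)/(3EI) = θ_0, giving M_Q = 127.6 kip·ft (hogging).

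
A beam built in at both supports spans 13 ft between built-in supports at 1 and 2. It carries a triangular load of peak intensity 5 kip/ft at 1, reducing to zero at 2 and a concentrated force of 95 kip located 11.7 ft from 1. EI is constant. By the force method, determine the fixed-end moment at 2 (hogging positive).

Release both end moments; the primary structure is a simply-supported span 12 with redundants M_1 and M_2.
On the primary (simply-supported) span, the end slopes from the loading are:
  at 1: triangular load, peak 5: w₀L³/(45EI) = 244.1/EI
  at 2: triangular load, peak 5: 7w₀L³/(360EI) = 213.6/EI
  at 1: point load 95 at a = 11.7: Pab(L + b)/(6LEI) = 264.9/EI
  at 2: point load 95 at a = 11.7: Pab(L + a)/(6LEI) = 457.6/EI
  θ_10 = 509/EI,  θ_20 = 671.2/EI
Flexibility coefficients: a unit moment at one end gives L/(3EI) there and L/(6EI) at the far end, so f₁₁ = f₂₂ = 4.333/EI and f₁₂ = f₂₁ = 2.167/EI.
Compatibility — zero rotation at each built-in end:
  4.333 M_1 + 2.167 M_2 = 509
  2.167 M_1 + 4.333 M_2 = 671.2
Solving the pair gives M_1 = 53.37 kip·ft and M_2 = 128.2 kip·ft (hogging).

M_2 = 128.2 kip·ft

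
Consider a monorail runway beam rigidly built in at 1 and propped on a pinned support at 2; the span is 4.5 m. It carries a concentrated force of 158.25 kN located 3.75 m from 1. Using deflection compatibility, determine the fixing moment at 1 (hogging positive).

Release the roller at 2. Primary structure: cantilever fixed at 1.
Deflection at 2 on the released cantilever, summing each load's contribution:
  point load 158.25 at a = 3.75: Pa²(3L − a)/(6EI) = 3616/EI
Tip deflection under a unit load at 2: L³/(3EI) = 30.38/EI.
The prop prevents deflection at 2: R_2 = δ_0/δ_{22} = 3616/30.38 = 119.1 kN.
Moment equilibrium about 1: M_1 = Σ(load moments about 1) − R_2·L = 593.4 − 119.1×4.5 = 57.7 kN·m.

M_1 = 57.7 kN·m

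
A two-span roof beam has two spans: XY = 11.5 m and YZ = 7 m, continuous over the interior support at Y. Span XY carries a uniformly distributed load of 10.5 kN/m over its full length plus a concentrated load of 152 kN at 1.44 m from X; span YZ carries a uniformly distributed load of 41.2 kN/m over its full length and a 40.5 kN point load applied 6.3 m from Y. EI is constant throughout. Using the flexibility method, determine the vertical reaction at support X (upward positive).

Take M_Y as the redundant. Released structure: two simple spans XY and YZ with a hinge at Y.
End slopes at the hinge Y, treating each span as simply supported:
  span XY: UDL 10.5: wL³/(24EI) = 665.4/EI
  span XY: point load 152 at a = 1.44: Pab(L + a)/(6LEI) = 412.9/EI
  span YZ: UDL 41.2: wL³/(24EI) = 588.8/EI
  span YZ: point load 40.5 at a = 6.3: Pab(L + b)/(6LEI) = 32.74/EI
  relative rotation θ_0 = (1078 + 621.6)/EI = 1700/EI
A unit hogging moment at Y produces rotation L₁/(3EI) + L₂/(3EI) = 6.167/EI.
Compatibility: M_Y·(L₁+L₂)/(3EI) = θ_0, giving M_Y = 275.7 kN·m (hogging).
Span XY, ΣM about X with M_Y applied at Y: R_Y^{XY}·11.5 = 913.2 + 275.7, so R_Y^{XY} = 103.4 kN and R_X = 272.8 − 103.4 = 169.4 kN.

R_X = 169.4 kN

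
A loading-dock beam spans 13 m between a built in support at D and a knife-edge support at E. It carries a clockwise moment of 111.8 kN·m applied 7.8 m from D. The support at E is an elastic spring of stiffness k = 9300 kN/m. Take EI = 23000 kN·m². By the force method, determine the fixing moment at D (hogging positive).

Choose R_E as the redundant. The primary structure is the cantilever fixed at D.
Deflection at E on the released cantilever, summing each load's contribution:
  clockwise couple 111.8 at a = 7.8: M₀a(2L − a)/(2EI) = 7936/EI
Flexibility coefficient — unit upward force at E: δ_{EE} = L³/(3EI) = 732.3/EI.
With EI = 23000 kN·m²: δ_0 = 0.34502 m and δ_{EE} = 0.031841 m/kN.
Compatibility — the spring shortens by R_E/k under the reaction it provides: δ_0 − R_E·δ_{EE} = R_E/k. With 1/k = 0.000108 m/kN, R_E = δ_0 / (δ_{EE} + 1/k) = 0.34502 / (0.031841 + 0.000108) = 10.8 kN.
Moment equilibrium about D: M_D = Σ(load moments about D) − R_E·L = 111.8 − 10.8×13 = -28.59 kN·m.

M_D = -28.59 kN·m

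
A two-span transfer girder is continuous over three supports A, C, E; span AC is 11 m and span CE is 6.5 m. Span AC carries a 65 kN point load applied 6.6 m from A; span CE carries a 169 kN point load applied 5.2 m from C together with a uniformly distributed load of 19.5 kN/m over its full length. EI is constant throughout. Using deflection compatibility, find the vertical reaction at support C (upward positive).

R_C = 176.2 kN

Insert a hinge at C; M_C is the redundant, and each span becomes simply supported.
Rotations at C on the released spans (each span's end-slope, ×1/EI):
  span AC: point load 65 at a = 6.6: Pab(L + a)/(6LEI) = 503.4/EI
  span CE: point load 169 at a = 5.2: Pab(L + b)/(6LEI) = 228.5/EI
  span CE: UDL 19.5: wL³/(24EI) = 223.1/EI
  relative rotation θ_0 = (503.4 + 451.6)/EI = 955/EI
A unit hogging moment at C produces rotation L₁/(3EI) + L₂/(3EI) = 5.833/EI.
Compatibility: M_C·(L₁+L₂)/(3EI) = θ_0, giving M_C = 163.7 kN·m (hogging).
Span AC, ΣM about A with M_C applied at C: R_C^{AC}·11 = 429 + 163.7, so R_C^{AC} = 53.88 kN and R_A = 65 − 53.88 = 11.12 kN.
Span CE, ΣM about E: R_C^{CE}·6.5 = 631.6 + 163.7, so R_C^{CE} = 122.4 kN and R_E = 295.8 − 122.4 = 173.4 kN.
R_C = 53.88 + 122.4 = 176.2 kN.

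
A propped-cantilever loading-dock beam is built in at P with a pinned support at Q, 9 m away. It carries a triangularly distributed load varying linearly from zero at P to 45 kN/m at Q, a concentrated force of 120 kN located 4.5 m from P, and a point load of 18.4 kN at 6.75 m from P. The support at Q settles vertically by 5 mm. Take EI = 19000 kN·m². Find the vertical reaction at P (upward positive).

R_P = 180.8 kN

Take the reaction at Q as the redundant and release it; the primary structure is a cantilever fixed at P.
Free-end deflection of the primary structure under the applied loading (downward +):
  triangular load, peak 45 at the free end: 11w₀L⁴/(120EI) = 27064/EI
  point load 120 at a = 4.5: Pa²(3L − a)/(6EI) = 9112/EI
  point load 18.4 at a = 6.75: Pa²(3L − a)/(6EI) = 2829/EI
  δ_0 = 39006/EI
Flexibility coefficient — unit upward force at Q: δ_{QQ} = L³/(3EI) = 243/EI.
With EI = 19000 kN·m²: δ_0 = 2.053 m and δ_{QQ} = 0.012789 m/kN.
Compatibility — the beam at Q must follow the support down by 0.005 m: δ_0 − R_Q·δ_{QQ} = 0.005, so R_Q = (2.053 − 0.005)/0.012789 = 160.1 kN.
Vertical equilibrium: R_P = ΣP − R_Q = 340.9 − 160.1 = 180.8 kN.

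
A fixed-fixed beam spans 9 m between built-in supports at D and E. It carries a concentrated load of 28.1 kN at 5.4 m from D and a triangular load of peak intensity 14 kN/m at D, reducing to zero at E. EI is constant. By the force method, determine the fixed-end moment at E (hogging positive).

Release both end moments; the primary structure is a simply-supported span DE with redundants M_D and M_E.
On the primary (simply-supported) span, the end slopes from the loading are:
  at D: point load 28.1 at a = 5.4: Pab(L + b)/(6LEI) = 127.5/EI
  at E: point load 28.1 at a = 5.4: Pab(L + a)/(6LEI) = 145.7/EI
  at D: triangular load, peak 14: w₀L³/(45EI) = 226.8/EI
  at E: triangular load, peak 14: 7w₀L³/(360EI) = 198.4/EI
  θ_D0 = 354.3/EI,  θ_E0 = 344.1/EI
Flexibility coefficients: a unit moment at one end gives L/(3EI) there and L/(6EI) at the far end, so f₁₁ = f₂₂ = 3/EI and f₁₂ = f₂₁ = 1.5/EI.
Compatibility — zero rotation at each built-in end:
  3 M_D + 1.5 M_E = 354.3
  1.5 M_D + 3 M_E = 344.1
Solving the pair gives M_D = 80.98 kN·m and M_E = 74.22 kN·m (hogging).

M_E = 74.22 kN·m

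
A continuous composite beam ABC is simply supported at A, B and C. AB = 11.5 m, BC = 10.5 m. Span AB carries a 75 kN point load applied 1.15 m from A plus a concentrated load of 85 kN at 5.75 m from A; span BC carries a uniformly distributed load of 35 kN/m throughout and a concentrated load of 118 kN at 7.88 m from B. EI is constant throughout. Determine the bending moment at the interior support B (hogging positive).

M_B = 417.5 kN·m

Release continuity at B by inserting a hinge; the redundant is the internal moment M_B. The primary structure is two simply-supported spans AB and BC.
Rotations at B on the released spans (each span's end-slope, ×1/EI):
  span AB: point load 75 at a = 1.15: Pab(L + a)/(6LEI) = 163.7/EI
  span AB: point load 85 at a = 5.75: Pab(L + a)/(6LEI) = 702.6/EI
  span BC: UDL 35: wL³/(24EI) = 1688/EI
  span BC: point load 118 at a = 7.88: Pab(L + b)/(6LEI) = 507.3/EI
  relative rotation θ_0 = (866.2 + 2196)/EI = 3062/EI
A unit hogging moment at B produces rotation L₁/(3EI) + L₂/(3EI) = 7.333/EI.
Compatibility: M_B·(L₁+L₂)/(3EI) = θ_0, giving M_B = 417.5 kN·m (hogging).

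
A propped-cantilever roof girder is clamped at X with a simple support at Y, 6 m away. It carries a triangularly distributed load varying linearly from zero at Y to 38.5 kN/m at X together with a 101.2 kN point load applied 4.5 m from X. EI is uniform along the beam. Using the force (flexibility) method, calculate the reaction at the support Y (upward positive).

R_Y = 87.14 kN

Choose R_Y as the redundant. The primary structure is the cantilever fixed at X.
Deflection at Y on the released cantilever, summing each load's contribution:
  triangular load, peak 38.5 at the fixed end: w₀L⁴/(30EI) = 1663/EI
  point load 101.2 at a = 4.5: Pa²(3L − a)/(6EI) = 4611/EI
  δ_0 = 6274/EI
Flexibility coefficient — unit upward force at Y: δ_{YY} = L³/(3EI) = 72/EI.
The prop prevents deflection at Y: R_Y = δ_0/δ_{YY} = 6274/72 = 87.14 kN.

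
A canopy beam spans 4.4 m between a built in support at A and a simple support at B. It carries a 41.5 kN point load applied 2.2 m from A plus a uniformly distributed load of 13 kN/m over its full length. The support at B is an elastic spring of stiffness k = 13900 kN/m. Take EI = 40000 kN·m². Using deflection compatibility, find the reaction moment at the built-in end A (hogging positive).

M_A = 79.63 kN·m

Take the reaction at B as the redundant and release it; the primary structure is a cantilever fixed at A.
Deflection at B on the released cantilever, summing each load's contribution:
  point load 41.5 at a = 2.2: Pa²(3L − a)/(6EI) = 368.2/EI
  UDL 13: wL⁴/(8EI) = 609.1/EI
  δ_0 = 977.3/EI
Tip deflection under a unit load at B: L³/(3EI) = 28.39/EI.
With EI = 40000 kN·m²: δ_0 = 0.024433 m and δ_{BB} = 0.00071 m/kN.
Compatibility — the spring shortens by R_B/k under the reaction it provides: δ_0 − R_B·δ_{BB} = R_B/k. With 1/k = 0.000072 m/kN, R_B = δ_0 / (δ_{BB} + 1/k) = 0.024433 / (0.00071 + 0.000072) = 31.25 kN.
Moment equilibrium about A: M_A = Σ(load moments about A) − R_B·L = 217.1 − 31.25×4.4 = 79.63 kN·m.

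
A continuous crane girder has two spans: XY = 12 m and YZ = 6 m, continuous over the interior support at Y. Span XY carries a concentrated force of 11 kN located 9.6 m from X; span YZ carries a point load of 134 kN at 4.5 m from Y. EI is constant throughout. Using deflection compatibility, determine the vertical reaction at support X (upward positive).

R_X = -1.473 kN

Take M_Y as the redundant. Released structure: two simple spans XY and YZ with a hinge at Y.
Discontinuity in slope at Y on the released structure — sum the simple-span end rotations:
  span XY: point load 11 at a = 9.6: Pab(L + a)/(6LEI) = 76.03/EI
  span YZ: point load 134 at a = 4.5: Pab(L + b)/(6LEI) = 188.4/EI
  relative rotation θ_0 = (76.03 + 188.4)/EI = 264.5/EI
A unit hogging moment at Y produces rotation L₁/(3EI) + L₂/(3EI) = 6/EI.
Compatibility: M_Y·(L₁+L₂)/(3EI) = θ_0, giving M_Y = 44.08 kN·m (hogging).
Span XY, ΣM about X with M_Y applied at Y: R_Y^{XY}·12 = 105.6 + 44.08, so R_Y^{XY} = 12.47 kN and R_X = 11 − 12.47 = -1.473 kN.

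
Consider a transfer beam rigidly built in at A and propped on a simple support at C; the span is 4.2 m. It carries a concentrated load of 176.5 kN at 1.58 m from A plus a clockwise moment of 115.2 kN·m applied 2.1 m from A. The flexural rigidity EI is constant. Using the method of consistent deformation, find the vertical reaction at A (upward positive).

R_A = 112.9 kN

Remove the prop at C; the released (primary) structure is a cantilever built in at A.
Downward deflection at the released point C due to the loads:
  point load 176.5 at a = 1.58: Pa²(3L − a)/(6EI) = 809.3/EI
  clockwise couple 115.2 at a = 2.1: M₀a(2L − a)/(2EI) = 762/EI
  δ_0 = 1571/EI
Tip deflection under a unit load at C: L³/(3EI) = 24.7/EI.
Compatibility at C: δ_0 − R_C·δ_{CC} = 0, so R_C = 1571/24.7 = 63.63 kN.
Vertical equilibrium: R_A = ΣP − R_C = 176.5 − 63.63 = 112.9 kN.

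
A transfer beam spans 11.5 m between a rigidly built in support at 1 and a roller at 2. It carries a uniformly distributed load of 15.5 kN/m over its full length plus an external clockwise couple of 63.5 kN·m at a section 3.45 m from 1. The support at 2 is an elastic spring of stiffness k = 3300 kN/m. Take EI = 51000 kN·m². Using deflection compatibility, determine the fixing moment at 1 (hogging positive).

Release the roller at 2. Primary structure: cantilever fixed at 1.
Free-end deflection of the primary structure under the applied loading (downward +):
  UDL 15.5: wL⁴/(8EI) = 33887/EI
  clockwise couple 63.5 at a = 3.45: M₀a(2L − a)/(2EI) = 2141/EI
  δ_0 = 36028/EI
Tip deflection under a unit load at 2: L³/(3EI) = 507/EI.
With EI = 51000 kN·m²: δ_0 = 0.70644 m and δ_{22} = 0.00994 m/kN.
Compatibility — the spring shortens by R_2/k under the reaction it provides: δ_0 − R_2·δ_{22} = R_2/k. With 1/k = 0.000303 m/kN, R_2 = δ_0 / (δ_{22} + 1/k) = 0.70644 / (0.00994 + 0.000303) = 68.97 kN.
Moment equilibrium about 1: M_1 = Σ(load moments about 1) − R_2·L = 1088 − 68.97×11.5 = 295.3 kN·m.

M_1 = 295.3 kN·m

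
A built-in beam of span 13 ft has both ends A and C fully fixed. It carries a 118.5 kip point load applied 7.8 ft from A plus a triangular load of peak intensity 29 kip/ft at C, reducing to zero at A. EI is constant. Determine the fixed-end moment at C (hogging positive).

Release both end moments; the primary structure is a simply-supported span AC with redundants M_A and M_C.
End rotations of the released simple span under the applied load (×1/EI):
  at A: point load 118.5 at a = 7.8: Pab(L + b)/(6LEI) = 1121/EI
  at C: point load 118.5 at a = 7.8: Pab(L + a)/(6LEI) = 1282/EI
  at A: triangular load, peak 29: 7w₀L³/(360EI) = 1239/EI
  at C: triangular load, peak 29: w₀L³/(45EI) = 1416/EI
  θ_A0 = 2360/EI,  θ_C0 = 2698/EI
Flexibility coefficients: a unit moment at one end gives L/(3EI) there and L/(6EI) at the far end, so f₁₁ = f₂₂ = 4.333/EI and f₁₂ = f₂₁ = 2.167/EI.
Compatibility — zero rotation at each built-in end:
  4.333 M_A + 2.167 M_C = 2360
  2.167 M_A + 4.333 M_C = 2698
Solving the pair gives M_A = 311.3 kip·ft and M_C = 466.9 kip·ft (hogging).

M_C = 466.9 kip·ft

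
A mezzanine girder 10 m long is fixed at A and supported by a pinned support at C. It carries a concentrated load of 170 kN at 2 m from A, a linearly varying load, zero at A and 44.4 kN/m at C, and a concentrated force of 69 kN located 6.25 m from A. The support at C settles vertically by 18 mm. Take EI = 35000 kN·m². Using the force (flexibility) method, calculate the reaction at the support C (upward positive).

Choose R_C as the redundant. The primary structure is the cantilever fixed at A.
Primary-structure tip deflection at C by superposition:
  point load 170 at a = 2: Pa²(3L − a)/(6EI) = 3173/EI
  triangular load, peak 44.4 at the free end: 11w₀L⁴/(120EI) = 40700/EI
  point load 69 at a = 6.25: Pa²(3L − a)/(6EI) = 10669/EI
  δ_0 = 54542/EI
Flexibility coefficient — unit upward force at C: δ_{CC} = L³/(3EI) = 333.3/EI.
With EI = 35000 kN·m²: δ_0 = 1.5584 m and δ_{CC} = 0.009524 m/kN.
Compatibility — the beam at C must follow the support down by 0.018 m: δ_0 − R_C·δ_{CC} = 0.018, so R_C = (1.5584 − 0.018)/0.009524 = 161.7 kN.

R_C = 161.7 kN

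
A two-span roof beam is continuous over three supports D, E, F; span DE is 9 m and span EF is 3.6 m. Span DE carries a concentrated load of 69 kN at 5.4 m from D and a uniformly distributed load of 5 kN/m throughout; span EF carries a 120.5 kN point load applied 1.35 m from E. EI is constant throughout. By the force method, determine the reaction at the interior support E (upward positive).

R_E = 195.6 kN

Release continuity at E by inserting a hinge; the redundant is the internal moment M_E. The primary structure is two simply-supported spans DE and EF.
Rotations at E on the released spans (each span's end-slope, ×1/EI):
  span DE: point load 69 at a = 5.4: Pab(L + a)/(6LEI) = 357.7/EI
  span DE: UDL 5: wL³/(24EI) = 151.9/EI
  span EF: point load 120.5 at a = 1.35: Pab(L + b)/(6LEI) = 99.13/EI
  relative rotation θ_0 = (509.6 + 99.13)/EI = 608.7/EI
A unit hogging moment at E produces rotation L₁/(3EI) + L₂/(3EI) = 4.2/EI.
Slope continuity at E: θ_0 = M_E·4.2/EI, so M_E = 608.7/4.2 = 144.9 kN·m (hogging).
Span DE, ΣM about D with M_E applied at E: R_E^{DE}·9 = 575.1 + 144.9, so R_E^{DE} = 80 kN and R_D = 114 − 80 = 34 kN.
Span EF, ΣM about F: R_E^{EF}·3.6 = 271.1 + 144.9, so R_E^{EF} = 115.6 kN and R_F = 120.5 − 115.6 = 4.929 kN.
R_E = 80 + 115.6 = 195.6 kN.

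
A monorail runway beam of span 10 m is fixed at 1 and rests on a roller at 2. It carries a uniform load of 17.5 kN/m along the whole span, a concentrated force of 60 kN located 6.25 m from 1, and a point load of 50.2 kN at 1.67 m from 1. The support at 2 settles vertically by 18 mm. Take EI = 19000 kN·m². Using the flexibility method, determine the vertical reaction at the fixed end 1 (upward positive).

Remove the prop at 2; the released (primary) structure is a cantilever built in at 1.
Free-end deflection of the primary structure under the applied loading (downward +):
  UDL 17.5: wL⁴/(8EI) = 21875/EI
  point load 60 at a = 6.25: Pa²(3L − a)/(6EI) = 9277/EI
  point load 50.2 at a = 1.67: Pa²(3L − a)/(6EI) = 661/EI
  δ_0 = 31813/EI
Tip deflection under a unit load at 2: L³/(3EI) = 333.3/EI.
With EI = 19000 kN·m²: δ_0 = 1.6744 m and δ_{22} = 0.017544 m/kN.
Compatibility — the beam at 2 must follow the support down by 0.018 m: δ_0 − R_2·δ_{22} = 0.018, so R_2 = (1.6744 − 0.018)/0.017544 = 94.41 kN.
Vertical equilibrium: R_1 = ΣP − R_2 = 285.2 − 94.41 = 190.8 kN.

R_1 = 190.8 kN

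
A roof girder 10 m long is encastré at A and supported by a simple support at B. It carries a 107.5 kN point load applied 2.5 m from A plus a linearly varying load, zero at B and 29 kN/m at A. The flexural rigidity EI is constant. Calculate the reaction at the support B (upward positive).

R_B = 38.24 kN

Remove the prop at B; the released (primary) structure is a cantilever built in at A.
Deflection at B on the released cantilever, summing each load's contribution:
  point load 107.5 at a = 2.5: Pa²(3L − a)/(6EI) = 3079/EI
  triangular load, peak 29 at the fixed end: w₀L⁴/(30EI) = 9667/EI
  δ_0 = 12746/EI
Tip deflection under a unit load at B: L³/(3EI) = 333.3/EI.
Compatibility at B: δ_0 − R_B·δ_{BB} = 0, so R_B = 12746/333.3 = 38.24 kN.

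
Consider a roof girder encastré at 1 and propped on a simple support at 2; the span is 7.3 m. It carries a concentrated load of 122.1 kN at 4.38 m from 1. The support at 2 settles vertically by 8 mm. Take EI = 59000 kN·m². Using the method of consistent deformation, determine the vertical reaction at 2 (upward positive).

Remove the prop at 2; the released (primary) structure is a cantilever built in at 1.
Primary-structure tip deflection at 2 by superposition:
  point load 122.1 at a = 4.38: Pa²(3L − a)/(6EI) = 6840/EI
Tip deflection under a unit load at 2: L³/(3EI) = 129.7/EI.
With EI = 59000 kN·m²: δ_0 = 0.11593 m and δ_{22} = 0.002198 m/kN.
Compatibility — the beam at 2 must follow the support down by 0.008 m: δ_0 − R_2·δ_{22} = 0.008, so R_2 = (0.11593 − 0.008)/0.002198 = 49.11 kN.

R_2 = 49.11 kN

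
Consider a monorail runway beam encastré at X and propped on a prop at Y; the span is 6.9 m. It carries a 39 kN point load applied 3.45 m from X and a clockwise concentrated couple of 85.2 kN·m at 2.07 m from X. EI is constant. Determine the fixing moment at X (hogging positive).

M_X = 70.48 kN·m

Choose R_Y as the redundant. The primary structure is the cantilever fixed at X.
Free-end deflection of the primary structure under the applied loading (downward +):
  point load 39 at a = 3.45: Pa²(3L − a)/(6EI) = 1335/EI
  clockwise couple 85.2 at a = 2.07: M₀a(2L − a)/(2EI) = 1034/EI
  δ_0 = 2369/EI
Flexibility coefficient — unit upward force at Y: δ_{YY} = L³/(3EI) = 109.5/EI.
The prop prevents deflection at Y: R_Y = δ_0/δ_{YY} = 2369/109.5 = 21.63 kN.
Moment equilibrium about X: M_X = Σ(load moments about X) − R_Y·L = 219.8 − 21.63×6.9 = 70.48 kN·m.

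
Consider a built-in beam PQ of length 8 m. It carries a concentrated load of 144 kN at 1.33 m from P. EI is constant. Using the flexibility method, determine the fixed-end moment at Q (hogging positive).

M_Q = 26.55 kN·m

Take the two fixed-end moments M_P, M_Q as redundants; the released structure is the simple span PQ.
End rotations of the released simple span under the applied load (×1/EI):
  at P: point load 144 at a = 1.33: Pab(L + b)/(6LEI) = 390.4/EI
  at Q: point load 144 at a = 1.33: Pab(L + a)/(6LEI) = 248.3/EI
  θ_P0 = 390.4/EI,  θ_Q0 = 248.3/EI
Flexibility coefficients: a unit moment at one end gives L/(3EI) there and L/(6EI) at the far end, so f₁₁ = f₂₂ = 2.667/EI and f₁₂ = f₂₁ = 1.333/EI.
Compatibility — zero rotation at each built-in end:
  2.667 M_P + 1.333 M_Q = 390.4
  1.333 M_P + 2.667 M_Q = 248.3
Solving the pair gives M_P = 133.1 kN·m and M_Q = 26.55 kN·m (hogging).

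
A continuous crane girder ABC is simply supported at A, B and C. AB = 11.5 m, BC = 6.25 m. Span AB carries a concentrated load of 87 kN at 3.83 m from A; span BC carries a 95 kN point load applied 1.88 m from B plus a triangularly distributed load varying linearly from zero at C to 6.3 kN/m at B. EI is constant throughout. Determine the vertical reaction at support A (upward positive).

R_A = 45.93 kN

Insert a hinge at B; M_B is the redundant, and each span becomes simply supported.
End slopes at the hinge B, treating each span as simply supported:
  span AB: point load 87 at a = 3.83: Pab(L + a)/(6LEI) = 567.8/EI
  span BC: point load 95 at a = 1.88: Pab(L + b)/(6LEI) = 221/EI
  span BC: triangular load, peak 6.3: w₀L³/(45EI) = 34.18/EI
  relative rotation θ_0 = (567.8 + 255.2)/EI = 823/EI
A unit hogging moment at B produces rotation L₁/(3EI) + L₂/(3EI) = 5.917/EI.
Compatibility: M_B·(L₁+L₂)/(3EI) = θ_0, giving M_B = 139.1 kN·m (hogging).
Span AB, ΣM about A with M_B applied at B: R_B^{AB}·11.5 = 333.2 + 139.1, so R_B^{AB} = 41.07 kN and R_A = 87 − 41.07 = 45.93 kN.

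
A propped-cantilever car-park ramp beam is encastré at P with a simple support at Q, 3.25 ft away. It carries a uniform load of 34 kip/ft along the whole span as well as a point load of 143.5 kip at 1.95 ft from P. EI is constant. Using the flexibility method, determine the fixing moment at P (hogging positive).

M_P = 123.2 kip·ft

Release the roller at Q. Primary structure: cantilever fixed at P.
Free-end deflection of the primary structure under the applied loading (downward +):
  UDL 34: wL⁴/(8EI) = 474.2/EI
  point load 143.5 at a = 1.95: Pa²(3L − a)/(6EI) = 709.4/EI
  δ_0 = 1184/EI
Tip deflection under a unit load at Q: L³/(3EI) = 11.44/EI.
The prop prevents deflection at Q: R_Q = δ_0/δ_{QQ} = 1184/11.44 = 103.4 kip.
Moment equilibrium about P: M_P = Σ(load moments about P) − R_Q·L = 459.4 − 103.4×3.25 = 123.2 kip·ft.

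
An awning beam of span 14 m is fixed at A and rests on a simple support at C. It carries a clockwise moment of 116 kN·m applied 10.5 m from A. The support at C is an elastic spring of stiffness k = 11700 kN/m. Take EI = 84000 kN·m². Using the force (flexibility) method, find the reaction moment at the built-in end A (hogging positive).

M_A = -45.85 kN·m

Remove the prop at C; the released (primary) structure is a cantilever built in at A.
Primary-structure tip deflection at C by superposition:
  clockwise couple 116 at a = 10.5: M₀a(2L − a)/(2EI) = 10658/EI
Tip deflection under a unit load at C: L³/(3EI) = 914.7/EI.
With EI = 84000 kN·m²: δ_0 = 0.12687 m and δ_{CC} = 0.010889 m/kN.
Compatibility — the spring shortens by R_C/k under the reaction it provides: δ_0 − R_C·δ_{CC} = R_C/k. With 1/k = 0.000085 m/kN, R_C = δ_0 / (δ_{CC} + 1/k) = 0.12687 / (0.010889 + 0.000085) = 11.56 kN.
Moment equilibrium about A: M_A = Σ(load moments about A) − R_C·L = 116 − 11.56×14 = -45.85 kN·m.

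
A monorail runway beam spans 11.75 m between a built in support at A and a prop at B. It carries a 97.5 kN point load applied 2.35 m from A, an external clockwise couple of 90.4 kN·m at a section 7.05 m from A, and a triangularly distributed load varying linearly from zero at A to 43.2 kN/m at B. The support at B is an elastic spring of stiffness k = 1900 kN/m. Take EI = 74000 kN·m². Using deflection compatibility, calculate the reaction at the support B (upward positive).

Release the roller at B. Primary structure: cantilever fixed at A.
Primary-structure tip deflection at B by superposition:
  point load 97.5 at a = 2.35: Pa²(3L − a)/(6EI) = 2952/EI
  clockwise couple 90.4 at a = 7.05: M₀a(2L − a)/(2EI) = 5242/EI
  triangular load, peak 43.2 at the free end: 11w₀L⁴/(120EI) = 75483/EI
  δ_0 = 83677/EI
Flexibility coefficient — unit upward force at B: δ_{BB} = L³/(3EI) = 540.7/EI.
With EI = 74000 kN·m²: δ_0 = 1.1308 m and δ_{BB} = 0.007307 m/kN.
Compatibility — the spring shortens by R_B/k under the reaction it provides: δ_0 − R_B·δ_{BB} = R_B/k. With 1/k = 0.000526 m/kN, R_B = δ_0 / (δ_{BB} + 1/k) = 1.1308 / (0.007307 + 0.000526) = 144.3 kN.

R_B = 144.3 kN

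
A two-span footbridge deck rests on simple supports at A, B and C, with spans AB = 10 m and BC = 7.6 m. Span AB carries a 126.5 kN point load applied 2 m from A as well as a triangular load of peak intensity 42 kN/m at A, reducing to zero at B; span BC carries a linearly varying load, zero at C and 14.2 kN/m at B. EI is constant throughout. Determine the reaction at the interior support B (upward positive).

Release continuity at B by inserting a hinge; the redundant is the internal moment M_B. The primary structure is two simply-supported spans AB and BC.
Discontinuity in slope at B on the released structure — sum the simple-span end rotations:
  span AB: point load 126.5 at a = 2: Pab(L + a)/(6LEI) = 404.8/EI
  span AB: triangular load, peak 42: 7w₀L³/(360EI) = 816.7/EI
  span BC: triangular load, peak 14.2: w₀L³/(45EI) = 138.5/EI
  relative rotation θ_0 = (1221 + 138.5)/EI = 1360/EI
A unit hogging moment at B produces rotation L₁/(3EI) + L₂/(3EI) = 5.867/EI.
Compatibility: M_B·(L₁+L₂)/(3EI) = θ_0, giving M_B = 231.8 kN·m (hogging).
Span AB, ΣM about A with M_B applied at B: R_B^{AB}·10 = 953 + 231.8, so R_B^{AB} = 118.5 kN and R_A = 336.5 − 118.5 = 218 kN.
Span BC, ΣM about C: R_B^{BC}·7.6 = 273.4 + 231.8, so R_B^{BC} = 66.48 kN and R_C = 53.96 − 66.48 = -12.52 kN.
R_B = 118.5 + 66.48 = 185 kN.

R_B = 185 kN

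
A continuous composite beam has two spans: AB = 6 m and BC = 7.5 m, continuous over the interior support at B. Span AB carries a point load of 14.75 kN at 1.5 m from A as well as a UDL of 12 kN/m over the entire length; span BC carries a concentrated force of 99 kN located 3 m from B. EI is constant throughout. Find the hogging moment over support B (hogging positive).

M_B = 107.8 kN·m

Insert a hinge at B; M_B is the redundant, and each span becomes simply supported.
End slopes at the hinge B, treating each span as simply supported:
  span AB: point load 14.75 at a = 1.5: Pab(L + a)/(6LEI) = 20.74/EI
  span AB: UDL 12: wL³/(24EI) = 108/EI
  span BC: point load 99 at a = 3: Pab(L + b)/(6LEI) = 356.4/EI
  relative rotation θ_0 = (128.7 + 356.4)/EI = 485.1/EI
A unit hogging moment at B produces rotation L₁/(3EI) + L₂/(3EI) = 4.5/EI.
Compatibility: M_B·(L₁+L₂)/(3EI) = θ_0, giving M_B = 107.8 kN·m (hogging).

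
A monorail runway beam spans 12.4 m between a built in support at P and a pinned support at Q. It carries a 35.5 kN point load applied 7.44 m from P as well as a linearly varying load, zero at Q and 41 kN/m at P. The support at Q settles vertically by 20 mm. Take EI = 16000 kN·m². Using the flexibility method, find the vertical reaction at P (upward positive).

R_P = 224 kN

Choose R_Q as the redundant. The primary structure is the cantilever fixed at P.
Free-end deflection of the primary structure under the applied loading (downward +):
  point load 35.5 at a = 7.44: Pa²(3L − a)/(6EI) = 9747/EI
  triangular load, peak 41 at the fixed end: w₀L⁴/(30EI) = 32311/EI
  δ_0 = 42058/EI
Tip deflection under a unit load at Q: L³/(3EI) = 635.5/EI.
With EI = 16000 kN·m²: δ_0 = 2.6286 m and δ_{QQ} = 0.039721 m/kN.
Compatibility — the beam at Q must follow the support down by 0.02 m: δ_0 − R_Q·δ_{QQ} = 0.02, so R_Q = (2.6286 − 0.02)/0.039721 = 65.67 kN.
Vertical equilibrium: R_P = ΣP − R_Q = 289.7 − 65.67 = 224 kN.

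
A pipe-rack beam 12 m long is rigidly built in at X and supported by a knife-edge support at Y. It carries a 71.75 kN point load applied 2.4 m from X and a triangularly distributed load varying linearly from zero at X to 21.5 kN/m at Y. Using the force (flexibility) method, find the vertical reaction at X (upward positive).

R_X = 125.8 kN

Take the reaction at Y as the redundant and release it; the primary structure is a cantilever fixed at X.
Downward deflection at the released point Y due to the loads:
  point load 71.75 at a = 2.4: Pa²(3L − a)/(6EI) = 2314/EI
  triangular load, peak 21.5 at the free end: 11w₀L⁴/(120EI) = 40867/EI
  δ_0 = 43182/EI
Tip deflection under a unit load at Y: L³/(3EI) = 576/EI.
The prop prevents deflection at Y: R_Y = δ_0/δ_{YY} = 43182/576 = 74.97 kN.
Vertical equilibrium: R_X = ΣP − R_Y = 200.8 − 74.97 = 125.8 kN.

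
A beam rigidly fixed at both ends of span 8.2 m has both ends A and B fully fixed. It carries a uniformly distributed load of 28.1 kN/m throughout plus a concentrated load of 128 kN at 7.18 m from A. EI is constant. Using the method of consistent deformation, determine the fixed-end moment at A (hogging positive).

M_A = 171.7 kN·m

Release both end moments; the primary structure is a simply-supported span AB with redundants M_A and M_B.
End rotations of the released simple span under the applied load (×1/EI):
  at A: UDL 28.1: wL³/(24EI) = 645.6/EI
  at B: UDL 28.1: wL³/(24EI) = 645.6/EI
  at A: point load 128 at a = 7.18: Pab(L + b)/(6LEI) = 175.7/EI
  at B: point load 128 at a = 7.18: Pab(L + a)/(6LEI) = 293/EI
  θ_A0 = 821.2/EI,  θ_B0 = 938.6/EI
Flexibility coefficients: a unit moment at one end gives L/(3EI) there and L/(6EI) at the far end, so f₁₁ = f₂₂ = 2.733/EI and f₁₂ = f₂₁ = 1.367/EI.
Compatibility — zero rotation at each built-in end:
  2.733 M_A + 1.367 M_B = 821.2
  1.367 M_A + 2.733 M_B = 938.6
Solving the pair gives M_A = 171.7 kN·m and M_B = 257.6 kN·m (hogging).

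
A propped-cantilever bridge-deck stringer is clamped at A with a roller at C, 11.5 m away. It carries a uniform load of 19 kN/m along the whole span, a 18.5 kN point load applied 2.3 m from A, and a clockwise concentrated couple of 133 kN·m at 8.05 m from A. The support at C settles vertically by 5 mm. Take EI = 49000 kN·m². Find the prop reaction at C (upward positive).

Remove the prop at C; the released (primary) structure is a cantilever built in at A.
Downward deflection at the released point C due to the loads:
  UDL 19: wL⁴/(8EI) = 41539/EI
  point load 18.5 at a = 2.3: Pa²(3L − a)/(6EI) = 525.2/EI
  clockwise couple 133 at a = 8.05: M₀a(2L − a)/(2EI) = 8003/EI
  δ_0 = 50067/EI
Tip deflection under a unit load at C: L³/(3EI) = 507/EI.
With EI = 49000 kN·m²: δ_0 = 1.0218 m and δ_{CC} = 0.010346 m/kN.
Compatibility — the beam at C must follow the support down by 0.005 m: δ_0 − R_C·δ_{CC} = 0.005, so R_C = (1.0218 − 0.005)/0.010346 = 98.28 kN.

R_C = 98.28 kN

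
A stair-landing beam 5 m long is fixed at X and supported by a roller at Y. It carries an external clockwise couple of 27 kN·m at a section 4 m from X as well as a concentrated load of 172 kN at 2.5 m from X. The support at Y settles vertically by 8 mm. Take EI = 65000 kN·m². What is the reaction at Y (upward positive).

R_Y = 49.05 kN

Choose R_Y as the redundant. The primary structure is the cantilever fixed at X.
Deflection at Y on the released cantilever, summing each load's contribution:
  clockwise couple 27 at a = 4: M₀a(2L − a)/(2EI) = 324/EI
  point load 172 at a = 2.5: Pa²(3L − a)/(6EI) = 2240/EI
  δ_0 = 2564/EI
Flexibility coefficient — unit upward force at Y: δ_{YY} = L³/(3EI) = 41.67/EI.
With EI = 65000 kN·m²: δ_0 = 0.03944 m and δ_{YY} = 0.000641 m/kN.
Compatibility — the beam at Y must follow the support down by 0.008 m: δ_0 − R_Y·δ_{YY} = 0.008, so R_Y = (0.03944 − 0.008)/0.000641 = 49.05 kN.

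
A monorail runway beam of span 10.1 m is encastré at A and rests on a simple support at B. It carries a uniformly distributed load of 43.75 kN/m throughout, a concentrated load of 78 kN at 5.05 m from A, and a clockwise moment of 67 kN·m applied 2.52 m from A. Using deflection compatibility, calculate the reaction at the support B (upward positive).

R_B = 194.4 kN

Take the reaction at B as the redundant and release it; the primary structure is a cantilever fixed at A.
Primary-structure tip deflection at B by superposition:
  UDL 43.75: wL⁴/(8EI) = 56908/EI
  point load 78 at a = 5.05: Pa²(3L − a)/(6EI) = 8371/EI
  clockwise couple 67 at a = 2.52: M₀a(2L − a)/(2EI) = 1493/EI
  δ_0 = 66772/EI
Flexibility coefficient — unit upward force at B: δ_{BB} = L³/(3EI) = 343.4/EI.
The prop prevents deflection at B: R_B = δ_0/δ_{BB} = 66772/343.4 = 194.4 kN.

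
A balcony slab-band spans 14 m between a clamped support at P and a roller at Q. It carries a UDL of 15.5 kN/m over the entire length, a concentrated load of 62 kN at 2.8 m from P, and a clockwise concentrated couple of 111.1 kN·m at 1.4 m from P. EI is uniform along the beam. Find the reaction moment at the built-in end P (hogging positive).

Release the roller at Q. Primary structure: cantilever fixed at P.
Primary-structure tip deflection at Q by superposition:
  UDL 15.5: wL⁴/(8EI) = 74431/EI
  point load 62 at a = 2.8: Pa²(3L − a)/(6EI) = 3176/EI
  clockwise couple 111.1 at a = 1.4: M₀a(2L − a)/(2EI) = 2069/EI
  δ_0 = 79675/EI
Flexibility coefficient — unit upward force at Q: δ_{QQ} = L³/(3EI) = 914.7/EI.
The prop prevents deflection at Q: R_Q = δ_0/δ_{QQ} = 79675/914.7 = 87.11 kN.
Moment equilibrium about P: M_P = Σ(load moments about P) − R_Q·L = 1804 − 87.11×14 = 584.2 kN·m.

M_P = 584.2 kN·m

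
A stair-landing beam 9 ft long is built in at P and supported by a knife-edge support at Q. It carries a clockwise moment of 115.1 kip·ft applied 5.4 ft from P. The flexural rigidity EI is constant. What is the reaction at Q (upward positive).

Release the roller at Q. Primary structure: cantilever fixed at P.
Free-end deflection of the primary structure under the applied loading (downward +):
  clockwise couple 115.1 at a = 5.4: M₀a(2L − a)/(2EI) = 3916/EI
Tip deflection under a unit load at Q: L³/(3EI) = 243/EI.
Compatibility at Q: δ_0 − R_Q·δ_{QQ} = 0, so R_Q = 3916/243 = 16.11 kip.

R_Q = 16.11 kip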